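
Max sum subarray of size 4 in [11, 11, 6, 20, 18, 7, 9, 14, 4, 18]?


[0:4]: 48
[1:5]: 55
[2:6]: 51
[3:7]: 54
[4:8]: 48
[5:9]: 34
[6:10]: 45

Max: 55 at [1:5]


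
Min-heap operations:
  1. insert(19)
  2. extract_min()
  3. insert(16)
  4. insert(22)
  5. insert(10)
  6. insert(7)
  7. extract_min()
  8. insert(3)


insert(19) -> [19]
extract_min()->19, []
insert(16) -> [16]
insert(22) -> [16, 22]
insert(10) -> [10, 22, 16]
insert(7) -> [7, 10, 16, 22]
extract_min()->7, [10, 22, 16]
insert(3) -> [3, 10, 16, 22]

Final heap: [3, 10, 16, 22]


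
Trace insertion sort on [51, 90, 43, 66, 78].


Initial: [51, 90, 43, 66, 78]
Insert 90: [51, 90, 43, 66, 78]
Insert 43: [43, 51, 90, 66, 78]
Insert 66: [43, 51, 66, 90, 78]
Insert 78: [43, 51, 66, 78, 90]

Sorted: [43, 51, 66, 78, 90]


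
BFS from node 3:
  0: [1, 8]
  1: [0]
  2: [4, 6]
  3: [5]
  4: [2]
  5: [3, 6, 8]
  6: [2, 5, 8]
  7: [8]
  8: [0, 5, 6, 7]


Visit 3, enqueue [5]
Visit 5, enqueue [6, 8]
Visit 6, enqueue [2]
Visit 8, enqueue [0, 7]
Visit 2, enqueue [4]
Visit 0, enqueue [1]
Visit 7, enqueue []
Visit 4, enqueue []
Visit 1, enqueue []

BFS order: [3, 5, 6, 8, 2, 0, 7, 4, 1]


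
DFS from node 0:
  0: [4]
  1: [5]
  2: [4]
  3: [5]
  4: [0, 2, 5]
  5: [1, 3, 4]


Visit 0, push [4]
Visit 4, push [5, 2]
Visit 2, push []
Visit 5, push [3, 1]
Visit 1, push []
Visit 3, push []

DFS order: [0, 4, 2, 5, 1, 3]


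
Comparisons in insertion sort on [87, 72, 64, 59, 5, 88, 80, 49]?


Algorithm: insertion sort
Input: [87, 72, 64, 59, 5, 88, 80, 49]
Sorted: [5, 49, 59, 64, 72, 80, 87, 88]

21


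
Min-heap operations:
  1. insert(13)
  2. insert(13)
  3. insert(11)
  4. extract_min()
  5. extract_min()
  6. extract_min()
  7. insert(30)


insert(13) -> [13]
insert(13) -> [13, 13]
insert(11) -> [11, 13, 13]
extract_min()->11, [13, 13]
extract_min()->13, [13]
extract_min()->13, []
insert(30) -> [30]

Final heap: [30]


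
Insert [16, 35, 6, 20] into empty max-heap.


Insert 16: [16]
Insert 35: [35, 16]
Insert 6: [35, 16, 6]
Insert 20: [35, 20, 6, 16]

Final heap: [35, 20, 6, 16]


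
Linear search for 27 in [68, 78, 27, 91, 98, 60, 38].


i=0: 68!=27
i=1: 78!=27
i=2: 27==27 found!

Found at 2, 3 comps


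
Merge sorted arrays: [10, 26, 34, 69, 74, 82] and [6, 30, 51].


Take 6 from B
Take 10 from A
Take 26 from A
Take 30 from B
Take 34 from A
Take 51 from B

Merged: [6, 10, 26, 30, 34, 51, 69, 74, 82]


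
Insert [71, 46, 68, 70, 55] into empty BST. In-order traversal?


Insert 71: root
Insert 46: L from 71
Insert 68: L from 71 -> R from 46
Insert 70: L from 71 -> R from 46 -> R from 68
Insert 55: L from 71 -> R from 46 -> L from 68

In-order: [46, 55, 68, 70, 71]


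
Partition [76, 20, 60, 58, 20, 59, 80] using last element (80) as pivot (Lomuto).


Pivot: 80
  76 <= 80: advance i (no swap)
  20 <= 80: advance i (no swap)
  60 <= 80: advance i (no swap)
  58 <= 80: advance i (no swap)
  20 <= 80: advance i (no swap)
  59 <= 80: advance i (no swap)
Place pivot at 6: [76, 20, 60, 58, 20, 59, 80]

Partitioned: [76, 20, 60, 58, 20, 59, 80]


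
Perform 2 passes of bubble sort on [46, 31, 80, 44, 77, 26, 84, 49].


Initial: [46, 31, 80, 44, 77, 26, 84, 49]
Pass 1: [31, 46, 44, 77, 26, 80, 49, 84] (5 swaps)
Pass 2: [31, 44, 46, 26, 77, 49, 80, 84] (3 swaps)

After 2 passes: [31, 44, 46, 26, 77, 49, 80, 84]


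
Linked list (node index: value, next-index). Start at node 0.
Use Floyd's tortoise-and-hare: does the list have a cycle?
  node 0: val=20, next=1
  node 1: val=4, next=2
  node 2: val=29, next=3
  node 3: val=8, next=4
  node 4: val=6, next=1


Floyd's tortoise (slow, +1) and hare (fast, +2):
  init: slow=0, fast=0
  step 1: slow=1, fast=2
  step 2: slow=2, fast=4
  step 3: slow=3, fast=2
  step 4: slow=4, fast=4
  slow == fast at node 4: cycle detected

Cycle: yes


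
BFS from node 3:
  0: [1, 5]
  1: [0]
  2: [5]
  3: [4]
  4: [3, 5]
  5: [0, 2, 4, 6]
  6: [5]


Visit 3, enqueue [4]
Visit 4, enqueue [5]
Visit 5, enqueue [0, 2, 6]
Visit 0, enqueue [1]
Visit 2, enqueue []
Visit 6, enqueue []
Visit 1, enqueue []

BFS order: [3, 4, 5, 0, 2, 6, 1]


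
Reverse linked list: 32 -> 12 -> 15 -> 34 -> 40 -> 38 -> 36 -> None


Step 1: curr=32, set curr.next=prev(None) | reversed so far: 32
Step 2: curr=12, set curr.next=prev(32) | reversed so far: 12 -> 32
Step 3: curr=15, set curr.next=prev(12) | reversed so far: 15 -> 12 -> 32
Step 4: curr=34, set curr.next=prev(15) | reversed so far: 34 -> 15 -> 12 -> 32
Step 5: curr=40, set curr.next=prev(34) | reversed so far: 40 -> 34 -> 15 -> 12 -> 32
Step 6: curr=38, set curr.next=prev(40) | reversed so far: 38 -> 40 -> 34 -> 15 -> 12 -> 32
Step 7: curr=36, set curr.next=prev(38) | reversed so far: 36 -> 38 -> 40 -> 34 -> 15 -> 12 -> 32

36 -> 38 -> 40 -> 34 -> 15 -> 12 -> 32 -> None


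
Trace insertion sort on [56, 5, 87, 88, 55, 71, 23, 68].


Initial: [56, 5, 87, 88, 55, 71, 23, 68]
Insert 5: [5, 56, 87, 88, 55, 71, 23, 68]
Insert 87: [5, 56, 87, 88, 55, 71, 23, 68]
Insert 88: [5, 56, 87, 88, 55, 71, 23, 68]
Insert 55: [5, 55, 56, 87, 88, 71, 23, 68]
Insert 71: [5, 55, 56, 71, 87, 88, 23, 68]
Insert 23: [5, 23, 55, 56, 71, 87, 88, 68]
Insert 68: [5, 23, 55, 56, 68, 71, 87, 88]

Sorted: [5, 23, 55, 56, 68, 71, 87, 88]


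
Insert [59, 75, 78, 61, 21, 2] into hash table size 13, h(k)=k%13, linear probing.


Insert 59: h=7 -> slot 7
Insert 75: h=10 -> slot 10
Insert 78: h=0 -> slot 0
Insert 61: h=9 -> slot 9
Insert 21: h=8 -> slot 8
Insert 2: h=2 -> slot 2

Table: [78, None, 2, None, None, None, None, 59, 21, 61, 75, None, None]


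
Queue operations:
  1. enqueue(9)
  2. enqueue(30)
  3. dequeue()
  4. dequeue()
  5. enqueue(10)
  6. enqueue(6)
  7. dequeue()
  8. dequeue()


enqueue(9) -> [9]
enqueue(30) -> [9, 30]
dequeue()->9, [30]
dequeue()->30, []
enqueue(10) -> [10]
enqueue(6) -> [10, 6]
dequeue()->10, [6]
dequeue()->6, []

Final queue: []


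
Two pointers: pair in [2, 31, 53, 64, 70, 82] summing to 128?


lo=0(2)+hi=5(82)=84
lo=1(31)+hi=5(82)=113
lo=2(53)+hi=5(82)=135
lo=2(53)+hi=4(70)=123
lo=3(64)+hi=4(70)=134

No pair found


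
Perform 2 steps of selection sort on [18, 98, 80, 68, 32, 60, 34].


Initial: [18, 98, 80, 68, 32, 60, 34]
Step 1: min=18 at 0
  Swap: [18, 98, 80, 68, 32, 60, 34]
Step 2: min=32 at 4
  Swap: [18, 32, 80, 68, 98, 60, 34]

After 2 steps: [18, 32, 80, 68, 98, 60, 34]


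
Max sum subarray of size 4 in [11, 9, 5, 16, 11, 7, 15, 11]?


[0:4]: 41
[1:5]: 41
[2:6]: 39
[3:7]: 49
[4:8]: 44

Max: 49 at [3:7]


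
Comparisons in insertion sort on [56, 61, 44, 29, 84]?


Algorithm: insertion sort
Input: [56, 61, 44, 29, 84]
Sorted: [29, 44, 56, 61, 84]

7


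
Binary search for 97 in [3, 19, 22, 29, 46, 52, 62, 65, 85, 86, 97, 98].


Step 1: lo=0, hi=11, mid=5, val=52
Step 2: lo=6, hi=11, mid=8, val=85
Step 3: lo=9, hi=11, mid=10, val=97

Found at index 10


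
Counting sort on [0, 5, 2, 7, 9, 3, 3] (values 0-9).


Input: [0, 5, 2, 7, 9, 3, 3]
Counts: [1, 0, 1, 2, 0, 1, 0, 1, 0, 1]

Sorted: [0, 2, 3, 3, 5, 7, 9]


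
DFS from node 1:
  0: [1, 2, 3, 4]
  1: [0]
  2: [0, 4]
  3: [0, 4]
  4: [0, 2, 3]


Visit 1, push [0]
Visit 0, push [4, 3, 2]
Visit 2, push [4]
Visit 4, push [3]
Visit 3, push []

DFS order: [1, 0, 2, 4, 3]


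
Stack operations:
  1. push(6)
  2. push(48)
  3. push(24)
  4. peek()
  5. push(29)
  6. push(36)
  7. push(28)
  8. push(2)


push(6) -> [6]
push(48) -> [6, 48]
push(24) -> [6, 48, 24]
peek()->24
push(29) -> [6, 48, 24, 29]
push(36) -> [6, 48, 24, 29, 36]
push(28) -> [6, 48, 24, 29, 36, 28]
push(2) -> [6, 48, 24, 29, 36, 28, 2]

Final stack: [6, 48, 24, 29, 36, 28, 2]


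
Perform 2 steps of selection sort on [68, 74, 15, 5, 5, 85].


Initial: [68, 74, 15, 5, 5, 85]
Step 1: min=5 at 3
  Swap: [5, 74, 15, 68, 5, 85]
Step 2: min=5 at 4
  Swap: [5, 5, 15, 68, 74, 85]

After 2 steps: [5, 5, 15, 68, 74, 85]


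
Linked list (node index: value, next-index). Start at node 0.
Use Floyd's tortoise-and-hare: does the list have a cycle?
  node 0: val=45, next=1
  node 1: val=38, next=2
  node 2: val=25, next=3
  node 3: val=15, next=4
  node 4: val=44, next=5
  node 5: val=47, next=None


Floyd's tortoise (slow, +1) and hare (fast, +2):
  init: slow=0, fast=0
  step 1: slow=1, fast=2
  step 2: slow=2, fast=4
  step 3: fast 4->5->None, no cycle

Cycle: no


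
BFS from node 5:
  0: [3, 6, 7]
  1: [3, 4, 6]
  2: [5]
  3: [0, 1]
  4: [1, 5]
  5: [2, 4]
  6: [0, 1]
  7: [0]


Visit 5, enqueue [2, 4]
Visit 2, enqueue []
Visit 4, enqueue [1]
Visit 1, enqueue [3, 6]
Visit 3, enqueue [0]
Visit 6, enqueue []
Visit 0, enqueue [7]
Visit 7, enqueue []

BFS order: [5, 2, 4, 1, 3, 6, 0, 7]


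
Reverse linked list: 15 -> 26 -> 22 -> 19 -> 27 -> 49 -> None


Step 1: curr=15, set curr.next=prev(None) | reversed so far: 15
Step 2: curr=26, set curr.next=prev(15) | reversed so far: 26 -> 15
Step 3: curr=22, set curr.next=prev(26) | reversed so far: 22 -> 26 -> 15
Step 4: curr=19, set curr.next=prev(22) | reversed so far: 19 -> 22 -> 26 -> 15
Step 5: curr=27, set curr.next=prev(19) | reversed so far: 27 -> 19 -> 22 -> 26 -> 15
Step 6: curr=49, set curr.next=prev(27) | reversed so far: 49 -> 27 -> 19 -> 22 -> 26 -> 15

49 -> 27 -> 19 -> 22 -> 26 -> 15 -> None


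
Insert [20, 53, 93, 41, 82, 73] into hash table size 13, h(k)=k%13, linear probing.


Insert 20: h=7 -> slot 7
Insert 53: h=1 -> slot 1
Insert 93: h=2 -> slot 2
Insert 41: h=2, 1 probes -> slot 3
Insert 82: h=4 -> slot 4
Insert 73: h=8 -> slot 8

Table: [None, 53, 93, 41, 82, None, None, 20, 73, None, None, None, None]


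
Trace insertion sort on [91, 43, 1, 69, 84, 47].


Initial: [91, 43, 1, 69, 84, 47]
Insert 43: [43, 91, 1, 69, 84, 47]
Insert 1: [1, 43, 91, 69, 84, 47]
Insert 69: [1, 43, 69, 91, 84, 47]
Insert 84: [1, 43, 69, 84, 91, 47]
Insert 47: [1, 43, 47, 69, 84, 91]

Sorted: [1, 43, 47, 69, 84, 91]


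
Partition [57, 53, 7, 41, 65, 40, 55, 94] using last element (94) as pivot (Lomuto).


Pivot: 94
  57 <= 94: advance i (no swap)
  53 <= 94: advance i (no swap)
  7 <= 94: advance i (no swap)
  41 <= 94: advance i (no swap)
  65 <= 94: advance i (no swap)
  40 <= 94: advance i (no swap)
  55 <= 94: advance i (no swap)
Place pivot at 7: [57, 53, 7, 41, 65, 40, 55, 94]

Partitioned: [57, 53, 7, 41, 65, 40, 55, 94]


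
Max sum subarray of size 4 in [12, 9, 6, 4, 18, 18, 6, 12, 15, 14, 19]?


[0:4]: 31
[1:5]: 37
[2:6]: 46
[3:7]: 46
[4:8]: 54
[5:9]: 51
[6:10]: 47
[7:11]: 60

Max: 60 at [7:11]


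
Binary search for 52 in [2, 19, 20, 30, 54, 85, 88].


Step 1: lo=0, hi=6, mid=3, val=30
Step 2: lo=4, hi=6, mid=5, val=85
Step 3: lo=4, hi=4, mid=4, val=54

Not found


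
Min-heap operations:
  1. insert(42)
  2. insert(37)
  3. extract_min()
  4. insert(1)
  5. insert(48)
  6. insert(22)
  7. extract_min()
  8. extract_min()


insert(42) -> [42]
insert(37) -> [37, 42]
extract_min()->37, [42]
insert(1) -> [1, 42]
insert(48) -> [1, 42, 48]
insert(22) -> [1, 22, 48, 42]
extract_min()->1, [22, 42, 48]
extract_min()->22, [42, 48]

Final heap: [42, 48]


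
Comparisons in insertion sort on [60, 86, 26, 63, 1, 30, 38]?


Algorithm: insertion sort
Input: [60, 86, 26, 63, 1, 30, 38]
Sorted: [1, 26, 30, 38, 60, 63, 86]

17


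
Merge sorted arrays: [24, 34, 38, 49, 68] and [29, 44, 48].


Take 24 from A
Take 29 from B
Take 34 from A
Take 38 from A
Take 44 from B
Take 48 from B

Merged: [24, 29, 34, 38, 44, 48, 49, 68]


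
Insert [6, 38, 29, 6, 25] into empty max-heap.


Insert 6: [6]
Insert 38: [38, 6]
Insert 29: [38, 6, 29]
Insert 6: [38, 6, 29, 6]
Insert 25: [38, 25, 29, 6, 6]

Final heap: [38, 25, 29, 6, 6]


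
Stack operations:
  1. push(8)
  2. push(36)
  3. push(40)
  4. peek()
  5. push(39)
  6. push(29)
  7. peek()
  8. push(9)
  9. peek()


push(8) -> [8]
push(36) -> [8, 36]
push(40) -> [8, 36, 40]
peek()->40
push(39) -> [8, 36, 40, 39]
push(29) -> [8, 36, 40, 39, 29]
peek()->29
push(9) -> [8, 36, 40, 39, 29, 9]
peek()->9

Final stack: [8, 36, 40, 39, 29, 9]


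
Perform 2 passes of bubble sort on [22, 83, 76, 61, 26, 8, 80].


Initial: [22, 83, 76, 61, 26, 8, 80]
Pass 1: [22, 76, 61, 26, 8, 80, 83] (5 swaps)
Pass 2: [22, 61, 26, 8, 76, 80, 83] (3 swaps)

After 2 passes: [22, 61, 26, 8, 76, 80, 83]


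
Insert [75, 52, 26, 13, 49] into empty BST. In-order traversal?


Insert 75: root
Insert 52: L from 75
Insert 26: L from 75 -> L from 52
Insert 13: L from 75 -> L from 52 -> L from 26
Insert 49: L from 75 -> L from 52 -> R from 26

In-order: [13, 26, 49, 52, 75]


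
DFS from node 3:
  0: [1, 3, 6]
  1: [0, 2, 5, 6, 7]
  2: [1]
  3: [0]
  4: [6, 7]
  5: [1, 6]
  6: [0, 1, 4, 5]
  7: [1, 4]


Visit 3, push [0]
Visit 0, push [6, 1]
Visit 1, push [7, 6, 5, 2]
Visit 2, push []
Visit 5, push [6]
Visit 6, push [4]
Visit 4, push [7]
Visit 7, push []

DFS order: [3, 0, 1, 2, 5, 6, 4, 7]


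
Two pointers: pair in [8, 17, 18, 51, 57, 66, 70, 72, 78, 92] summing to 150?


lo=0(8)+hi=9(92)=100
lo=1(17)+hi=9(92)=109
lo=2(18)+hi=9(92)=110
lo=3(51)+hi=9(92)=143
lo=4(57)+hi=9(92)=149
lo=5(66)+hi=9(92)=158
lo=5(66)+hi=8(78)=144
lo=6(70)+hi=8(78)=148
lo=7(72)+hi=8(78)=150

Yes: 72+78=150


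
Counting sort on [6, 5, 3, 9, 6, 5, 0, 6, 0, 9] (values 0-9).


Input: [6, 5, 3, 9, 6, 5, 0, 6, 0, 9]
Counts: [2, 0, 0, 1, 0, 2, 3, 0, 0, 2]

Sorted: [0, 0, 3, 5, 5, 6, 6, 6, 9, 9]


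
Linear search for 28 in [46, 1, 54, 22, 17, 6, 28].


i=0: 46!=28
i=1: 1!=28
i=2: 54!=28
i=3: 22!=28
i=4: 17!=28
i=5: 6!=28
i=6: 28==28 found!

Found at 6, 7 comps


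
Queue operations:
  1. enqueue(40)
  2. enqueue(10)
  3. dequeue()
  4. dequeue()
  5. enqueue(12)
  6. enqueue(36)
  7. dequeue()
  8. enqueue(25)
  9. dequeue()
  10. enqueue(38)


enqueue(40) -> [40]
enqueue(10) -> [40, 10]
dequeue()->40, [10]
dequeue()->10, []
enqueue(12) -> [12]
enqueue(36) -> [12, 36]
dequeue()->12, [36]
enqueue(25) -> [36, 25]
dequeue()->36, [25]
enqueue(38) -> [25, 38]

Final queue: [25, 38]


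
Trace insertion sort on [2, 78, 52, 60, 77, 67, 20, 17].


Initial: [2, 78, 52, 60, 77, 67, 20, 17]
Insert 78: [2, 78, 52, 60, 77, 67, 20, 17]
Insert 52: [2, 52, 78, 60, 77, 67, 20, 17]
Insert 60: [2, 52, 60, 78, 77, 67, 20, 17]
Insert 77: [2, 52, 60, 77, 78, 67, 20, 17]
Insert 67: [2, 52, 60, 67, 77, 78, 20, 17]
Insert 20: [2, 20, 52, 60, 67, 77, 78, 17]
Insert 17: [2, 17, 20, 52, 60, 67, 77, 78]

Sorted: [2, 17, 20, 52, 60, 67, 77, 78]


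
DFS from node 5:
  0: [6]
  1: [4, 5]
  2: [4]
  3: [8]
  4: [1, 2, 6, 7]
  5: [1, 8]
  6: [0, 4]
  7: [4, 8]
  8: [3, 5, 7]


Visit 5, push [8, 1]
Visit 1, push [4]
Visit 4, push [7, 6, 2]
Visit 2, push []
Visit 6, push [0]
Visit 0, push []
Visit 7, push [8]
Visit 8, push [3]
Visit 3, push []

DFS order: [5, 1, 4, 2, 6, 0, 7, 8, 3]


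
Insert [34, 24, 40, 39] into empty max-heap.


Insert 34: [34]
Insert 24: [34, 24]
Insert 40: [40, 24, 34]
Insert 39: [40, 39, 34, 24]

Final heap: [40, 39, 34, 24]


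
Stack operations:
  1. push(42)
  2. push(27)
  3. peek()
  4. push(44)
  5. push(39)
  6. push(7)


push(42) -> [42]
push(27) -> [42, 27]
peek()->27
push(44) -> [42, 27, 44]
push(39) -> [42, 27, 44, 39]
push(7) -> [42, 27, 44, 39, 7]

Final stack: [42, 27, 44, 39, 7]


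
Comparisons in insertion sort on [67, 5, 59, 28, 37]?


Algorithm: insertion sort
Input: [67, 5, 59, 28, 37]
Sorted: [5, 28, 37, 59, 67]

9


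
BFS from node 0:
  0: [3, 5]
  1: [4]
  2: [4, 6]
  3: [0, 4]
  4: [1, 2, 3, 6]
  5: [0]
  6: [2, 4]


Visit 0, enqueue [3, 5]
Visit 3, enqueue [4]
Visit 5, enqueue []
Visit 4, enqueue [1, 2, 6]
Visit 1, enqueue []
Visit 2, enqueue []
Visit 6, enqueue []

BFS order: [0, 3, 5, 4, 1, 2, 6]


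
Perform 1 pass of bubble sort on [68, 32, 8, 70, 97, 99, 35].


Initial: [68, 32, 8, 70, 97, 99, 35]
Pass 1: [32, 8, 68, 70, 97, 35, 99] (3 swaps)

After 1 pass: [32, 8, 68, 70, 97, 35, 99]


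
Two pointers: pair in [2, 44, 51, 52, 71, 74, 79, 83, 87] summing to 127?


lo=0(2)+hi=8(87)=89
lo=1(44)+hi=8(87)=131
lo=1(44)+hi=7(83)=127

Yes: 44+83=127


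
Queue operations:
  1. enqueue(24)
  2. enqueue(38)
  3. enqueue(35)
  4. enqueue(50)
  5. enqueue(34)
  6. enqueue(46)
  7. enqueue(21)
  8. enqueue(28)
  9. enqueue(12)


enqueue(24) -> [24]
enqueue(38) -> [24, 38]
enqueue(35) -> [24, 38, 35]
enqueue(50) -> [24, 38, 35, 50]
enqueue(34) -> [24, 38, 35, 50, 34]
enqueue(46) -> [24, 38, 35, 50, 34, 46]
enqueue(21) -> [24, 38, 35, 50, 34, 46, 21]
enqueue(28) -> [24, 38, 35, 50, 34, 46, 21, 28]
enqueue(12) -> [24, 38, 35, 50, 34, 46, 21, 28, 12]

Final queue: [24, 38, 35, 50, 34, 46, 21, 28, 12]


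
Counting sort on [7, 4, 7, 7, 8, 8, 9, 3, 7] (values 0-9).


Input: [7, 4, 7, 7, 8, 8, 9, 3, 7]
Counts: [0, 0, 0, 1, 1, 0, 0, 4, 2, 1]

Sorted: [3, 4, 7, 7, 7, 7, 8, 8, 9]


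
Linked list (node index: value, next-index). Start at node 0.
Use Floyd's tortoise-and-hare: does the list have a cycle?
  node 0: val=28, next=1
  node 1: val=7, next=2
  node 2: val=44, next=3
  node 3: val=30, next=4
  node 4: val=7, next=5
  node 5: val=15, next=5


Floyd's tortoise (slow, +1) and hare (fast, +2):
  init: slow=0, fast=0
  step 1: slow=1, fast=2
  step 2: slow=2, fast=4
  step 3: slow=3, fast=5
  step 4: slow=4, fast=5
  step 5: slow=5, fast=5
  slow == fast at node 5: cycle detected

Cycle: yes


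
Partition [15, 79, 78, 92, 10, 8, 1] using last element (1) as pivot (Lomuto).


Pivot: 1
Place pivot at 0: [1, 79, 78, 92, 10, 8, 15]

Partitioned: [1, 79, 78, 92, 10, 8, 15]


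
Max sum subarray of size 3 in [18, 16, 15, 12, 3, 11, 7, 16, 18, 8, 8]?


[0:3]: 49
[1:4]: 43
[2:5]: 30
[3:6]: 26
[4:7]: 21
[5:8]: 34
[6:9]: 41
[7:10]: 42
[8:11]: 34

Max: 49 at [0:3]


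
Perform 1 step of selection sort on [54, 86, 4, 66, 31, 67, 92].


Initial: [54, 86, 4, 66, 31, 67, 92]
Step 1: min=4 at 2
  Swap: [4, 86, 54, 66, 31, 67, 92]

After 1 step: [4, 86, 54, 66, 31, 67, 92]


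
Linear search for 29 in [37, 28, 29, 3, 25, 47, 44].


i=0: 37!=29
i=1: 28!=29
i=2: 29==29 found!

Found at 2, 3 comps


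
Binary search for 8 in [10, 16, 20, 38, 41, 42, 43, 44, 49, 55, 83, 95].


Step 1: lo=0, hi=11, mid=5, val=42
Step 2: lo=0, hi=4, mid=2, val=20
Step 3: lo=0, hi=1, mid=0, val=10

Not found


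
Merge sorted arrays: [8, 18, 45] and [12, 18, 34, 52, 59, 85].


Take 8 from A
Take 12 from B
Take 18 from A
Take 18 from B
Take 34 from B
Take 45 from A

Merged: [8, 12, 18, 18, 34, 45, 52, 59, 85]


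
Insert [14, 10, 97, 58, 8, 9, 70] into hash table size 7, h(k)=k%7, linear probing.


Insert 14: h=0 -> slot 0
Insert 10: h=3 -> slot 3
Insert 97: h=6 -> slot 6
Insert 58: h=2 -> slot 2
Insert 8: h=1 -> slot 1
Insert 9: h=2, 2 probes -> slot 4
Insert 70: h=0, 5 probes -> slot 5

Table: [14, 8, 58, 10, 9, 70, 97]


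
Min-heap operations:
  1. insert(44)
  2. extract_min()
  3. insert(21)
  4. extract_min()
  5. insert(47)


insert(44) -> [44]
extract_min()->44, []
insert(21) -> [21]
extract_min()->21, []
insert(47) -> [47]

Final heap: [47]


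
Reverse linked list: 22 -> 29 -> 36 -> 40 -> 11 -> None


Step 1: curr=22, set curr.next=prev(None) | reversed so far: 22
Step 2: curr=29, set curr.next=prev(22) | reversed so far: 29 -> 22
Step 3: curr=36, set curr.next=prev(29) | reversed so far: 36 -> 29 -> 22
Step 4: curr=40, set curr.next=prev(36) | reversed so far: 40 -> 36 -> 29 -> 22
Step 5: curr=11, set curr.next=prev(40) | reversed so far: 11 -> 40 -> 36 -> 29 -> 22

11 -> 40 -> 36 -> 29 -> 22 -> None


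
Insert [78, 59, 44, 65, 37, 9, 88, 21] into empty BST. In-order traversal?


Insert 78: root
Insert 59: L from 78
Insert 44: L from 78 -> L from 59
Insert 65: L from 78 -> R from 59
Insert 37: L from 78 -> L from 59 -> L from 44
Insert 9: L from 78 -> L from 59 -> L from 44 -> L from 37
Insert 88: R from 78
Insert 21: L from 78 -> L from 59 -> L from 44 -> L from 37 -> R from 9

In-order: [9, 21, 37, 44, 59, 65, 78, 88]


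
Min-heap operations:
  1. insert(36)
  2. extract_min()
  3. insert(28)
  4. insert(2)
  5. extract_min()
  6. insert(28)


insert(36) -> [36]
extract_min()->36, []
insert(28) -> [28]
insert(2) -> [2, 28]
extract_min()->2, [28]
insert(28) -> [28, 28]

Final heap: [28, 28]


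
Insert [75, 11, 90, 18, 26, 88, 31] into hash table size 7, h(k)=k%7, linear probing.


Insert 75: h=5 -> slot 5
Insert 11: h=4 -> slot 4
Insert 90: h=6 -> slot 6
Insert 18: h=4, 3 probes -> slot 0
Insert 26: h=5, 3 probes -> slot 1
Insert 88: h=4, 5 probes -> slot 2
Insert 31: h=3 -> slot 3

Table: [18, 26, 88, 31, 11, 75, 90]


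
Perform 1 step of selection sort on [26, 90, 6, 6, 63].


Initial: [26, 90, 6, 6, 63]
Step 1: min=6 at 2
  Swap: [6, 90, 26, 6, 63]

After 1 step: [6, 90, 26, 6, 63]


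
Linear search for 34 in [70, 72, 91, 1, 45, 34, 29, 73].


i=0: 70!=34
i=1: 72!=34
i=2: 91!=34
i=3: 1!=34
i=4: 45!=34
i=5: 34==34 found!

Found at 5, 6 comps


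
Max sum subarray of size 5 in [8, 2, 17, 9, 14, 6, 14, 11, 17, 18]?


[0:5]: 50
[1:6]: 48
[2:7]: 60
[3:8]: 54
[4:9]: 62
[5:10]: 66

Max: 66 at [5:10]


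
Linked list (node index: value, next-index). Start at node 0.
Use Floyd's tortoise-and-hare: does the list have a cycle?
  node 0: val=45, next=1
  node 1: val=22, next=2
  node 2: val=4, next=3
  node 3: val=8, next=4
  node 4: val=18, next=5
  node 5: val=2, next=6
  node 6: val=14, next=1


Floyd's tortoise (slow, +1) and hare (fast, +2):
  init: slow=0, fast=0
  step 1: slow=1, fast=2
  step 2: slow=2, fast=4
  step 3: slow=3, fast=6
  step 4: slow=4, fast=2
  step 5: slow=5, fast=4
  step 6: slow=6, fast=6
  slow == fast at node 6: cycle detected

Cycle: yes


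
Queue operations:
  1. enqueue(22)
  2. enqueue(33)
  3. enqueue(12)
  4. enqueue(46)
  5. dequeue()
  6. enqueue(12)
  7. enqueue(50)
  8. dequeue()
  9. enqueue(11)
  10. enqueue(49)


enqueue(22) -> [22]
enqueue(33) -> [22, 33]
enqueue(12) -> [22, 33, 12]
enqueue(46) -> [22, 33, 12, 46]
dequeue()->22, [33, 12, 46]
enqueue(12) -> [33, 12, 46, 12]
enqueue(50) -> [33, 12, 46, 12, 50]
dequeue()->33, [12, 46, 12, 50]
enqueue(11) -> [12, 46, 12, 50, 11]
enqueue(49) -> [12, 46, 12, 50, 11, 49]

Final queue: [12, 46, 12, 50, 11, 49]


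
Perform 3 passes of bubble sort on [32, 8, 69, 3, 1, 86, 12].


Initial: [32, 8, 69, 3, 1, 86, 12]
Pass 1: [8, 32, 3, 1, 69, 12, 86] (4 swaps)
Pass 2: [8, 3, 1, 32, 12, 69, 86] (3 swaps)
Pass 3: [3, 1, 8, 12, 32, 69, 86] (3 swaps)

After 3 passes: [3, 1, 8, 12, 32, 69, 86]


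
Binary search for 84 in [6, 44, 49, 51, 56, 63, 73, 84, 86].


Step 1: lo=0, hi=8, mid=4, val=56
Step 2: lo=5, hi=8, mid=6, val=73
Step 3: lo=7, hi=8, mid=7, val=84

Found at index 7


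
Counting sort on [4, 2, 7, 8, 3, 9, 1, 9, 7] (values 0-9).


Input: [4, 2, 7, 8, 3, 9, 1, 9, 7]
Counts: [0, 1, 1, 1, 1, 0, 0, 2, 1, 2]

Sorted: [1, 2, 3, 4, 7, 7, 8, 9, 9]


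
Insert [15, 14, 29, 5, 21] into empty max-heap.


Insert 15: [15]
Insert 14: [15, 14]
Insert 29: [29, 14, 15]
Insert 5: [29, 14, 15, 5]
Insert 21: [29, 21, 15, 5, 14]

Final heap: [29, 21, 15, 5, 14]


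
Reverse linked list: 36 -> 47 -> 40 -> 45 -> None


Step 1: curr=36, set curr.next=prev(None) | reversed so far: 36
Step 2: curr=47, set curr.next=prev(36) | reversed so far: 47 -> 36
Step 3: curr=40, set curr.next=prev(47) | reversed so far: 40 -> 47 -> 36
Step 4: curr=45, set curr.next=prev(40) | reversed so far: 45 -> 40 -> 47 -> 36

45 -> 40 -> 47 -> 36 -> None


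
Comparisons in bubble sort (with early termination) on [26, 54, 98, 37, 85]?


Algorithm: bubble sort (with early termination)
Input: [26, 54, 98, 37, 85]
Sorted: [26, 37, 54, 85, 98]

9


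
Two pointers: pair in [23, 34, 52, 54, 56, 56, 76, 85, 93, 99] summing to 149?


lo=0(23)+hi=9(99)=122
lo=1(34)+hi=9(99)=133
lo=2(52)+hi=9(99)=151
lo=2(52)+hi=8(93)=145
lo=3(54)+hi=8(93)=147
lo=4(56)+hi=8(93)=149

Yes: 56+93=149


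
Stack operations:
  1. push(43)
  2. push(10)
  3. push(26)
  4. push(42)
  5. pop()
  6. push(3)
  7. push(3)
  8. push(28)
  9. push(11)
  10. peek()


push(43) -> [43]
push(10) -> [43, 10]
push(26) -> [43, 10, 26]
push(42) -> [43, 10, 26, 42]
pop()->42, [43, 10, 26]
push(3) -> [43, 10, 26, 3]
push(3) -> [43, 10, 26, 3, 3]
push(28) -> [43, 10, 26, 3, 3, 28]
push(11) -> [43, 10, 26, 3, 3, 28, 11]
peek()->11

Final stack: [43, 10, 26, 3, 3, 28, 11]


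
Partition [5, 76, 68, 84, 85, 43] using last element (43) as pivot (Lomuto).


Pivot: 43
  5 <= 43: advance i (no swap)
Place pivot at 1: [5, 43, 68, 84, 85, 76]

Partitioned: [5, 43, 68, 84, 85, 76]


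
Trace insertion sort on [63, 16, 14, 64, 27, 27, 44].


Initial: [63, 16, 14, 64, 27, 27, 44]
Insert 16: [16, 63, 14, 64, 27, 27, 44]
Insert 14: [14, 16, 63, 64, 27, 27, 44]
Insert 64: [14, 16, 63, 64, 27, 27, 44]
Insert 27: [14, 16, 27, 63, 64, 27, 44]
Insert 27: [14, 16, 27, 27, 63, 64, 44]
Insert 44: [14, 16, 27, 27, 44, 63, 64]

Sorted: [14, 16, 27, 27, 44, 63, 64]


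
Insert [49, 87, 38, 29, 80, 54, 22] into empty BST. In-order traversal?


Insert 49: root
Insert 87: R from 49
Insert 38: L from 49
Insert 29: L from 49 -> L from 38
Insert 80: R from 49 -> L from 87
Insert 54: R from 49 -> L from 87 -> L from 80
Insert 22: L from 49 -> L from 38 -> L from 29

In-order: [22, 29, 38, 49, 54, 80, 87]


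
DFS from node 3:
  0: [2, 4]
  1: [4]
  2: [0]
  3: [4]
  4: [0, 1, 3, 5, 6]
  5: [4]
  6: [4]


Visit 3, push [4]
Visit 4, push [6, 5, 1, 0]
Visit 0, push [2]
Visit 2, push []
Visit 1, push []
Visit 5, push []
Visit 6, push []

DFS order: [3, 4, 0, 2, 1, 5, 6]


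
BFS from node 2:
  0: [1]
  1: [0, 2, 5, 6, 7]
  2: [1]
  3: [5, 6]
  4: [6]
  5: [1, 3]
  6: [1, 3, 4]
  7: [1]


Visit 2, enqueue [1]
Visit 1, enqueue [0, 5, 6, 7]
Visit 0, enqueue []
Visit 5, enqueue [3]
Visit 6, enqueue [4]
Visit 7, enqueue []
Visit 3, enqueue []
Visit 4, enqueue []

BFS order: [2, 1, 0, 5, 6, 7, 3, 4]


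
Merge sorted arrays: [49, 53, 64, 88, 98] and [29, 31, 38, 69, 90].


Take 29 from B
Take 31 from B
Take 38 from B
Take 49 from A
Take 53 from A
Take 64 from A
Take 69 from B
Take 88 from A
Take 90 from B

Merged: [29, 31, 38, 49, 53, 64, 69, 88, 90, 98]


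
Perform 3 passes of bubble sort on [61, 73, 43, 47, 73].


Initial: [61, 73, 43, 47, 73]
Pass 1: [61, 43, 47, 73, 73] (2 swaps)
Pass 2: [43, 47, 61, 73, 73] (2 swaps)
Pass 3: [43, 47, 61, 73, 73] (0 swaps)

After 3 passes: [43, 47, 61, 73, 73]


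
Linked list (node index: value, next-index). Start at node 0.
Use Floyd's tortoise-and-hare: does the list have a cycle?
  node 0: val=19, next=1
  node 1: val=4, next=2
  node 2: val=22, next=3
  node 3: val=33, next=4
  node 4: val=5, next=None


Floyd's tortoise (slow, +1) and hare (fast, +2):
  init: slow=0, fast=0
  step 1: slow=1, fast=2
  step 2: slow=2, fast=4
  step 3: fast -> None, no cycle

Cycle: no


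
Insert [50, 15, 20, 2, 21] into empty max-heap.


Insert 50: [50]
Insert 15: [50, 15]
Insert 20: [50, 15, 20]
Insert 2: [50, 15, 20, 2]
Insert 21: [50, 21, 20, 2, 15]

Final heap: [50, 21, 20, 2, 15]


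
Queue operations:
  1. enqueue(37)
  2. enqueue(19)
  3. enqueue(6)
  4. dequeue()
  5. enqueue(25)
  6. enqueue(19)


enqueue(37) -> [37]
enqueue(19) -> [37, 19]
enqueue(6) -> [37, 19, 6]
dequeue()->37, [19, 6]
enqueue(25) -> [19, 6, 25]
enqueue(19) -> [19, 6, 25, 19]

Final queue: [19, 6, 25, 19]


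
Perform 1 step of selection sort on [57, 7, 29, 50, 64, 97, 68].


Initial: [57, 7, 29, 50, 64, 97, 68]
Step 1: min=7 at 1
  Swap: [7, 57, 29, 50, 64, 97, 68]

After 1 step: [7, 57, 29, 50, 64, 97, 68]


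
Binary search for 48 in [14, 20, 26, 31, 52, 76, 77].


Step 1: lo=0, hi=6, mid=3, val=31
Step 2: lo=4, hi=6, mid=5, val=76
Step 3: lo=4, hi=4, mid=4, val=52

Not found


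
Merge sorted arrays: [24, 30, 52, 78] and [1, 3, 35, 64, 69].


Take 1 from B
Take 3 from B
Take 24 from A
Take 30 from A
Take 35 from B
Take 52 from A
Take 64 from B
Take 69 from B

Merged: [1, 3, 24, 30, 35, 52, 64, 69, 78]


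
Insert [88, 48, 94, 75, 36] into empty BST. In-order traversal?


Insert 88: root
Insert 48: L from 88
Insert 94: R from 88
Insert 75: L from 88 -> R from 48
Insert 36: L from 88 -> L from 48

In-order: [36, 48, 75, 88, 94]


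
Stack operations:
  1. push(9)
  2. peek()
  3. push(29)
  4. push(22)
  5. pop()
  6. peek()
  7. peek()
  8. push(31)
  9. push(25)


push(9) -> [9]
peek()->9
push(29) -> [9, 29]
push(22) -> [9, 29, 22]
pop()->22, [9, 29]
peek()->29
peek()->29
push(31) -> [9, 29, 31]
push(25) -> [9, 29, 31, 25]

Final stack: [9, 29, 31, 25]


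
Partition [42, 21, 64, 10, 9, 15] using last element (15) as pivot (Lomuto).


Pivot: 15
  10 <= 15: swap -> [10, 21, 64, 42, 9, 15]
  9 <= 15: swap -> [10, 9, 64, 42, 21, 15]
Place pivot at 2: [10, 9, 15, 42, 21, 64]

Partitioned: [10, 9, 15, 42, 21, 64]


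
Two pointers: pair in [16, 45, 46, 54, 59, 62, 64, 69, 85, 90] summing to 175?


lo=0(16)+hi=9(90)=106
lo=1(45)+hi=9(90)=135
lo=2(46)+hi=9(90)=136
lo=3(54)+hi=9(90)=144
lo=4(59)+hi=9(90)=149
lo=5(62)+hi=9(90)=152
lo=6(64)+hi=9(90)=154
lo=7(69)+hi=9(90)=159
lo=8(85)+hi=9(90)=175

Yes: 85+90=175


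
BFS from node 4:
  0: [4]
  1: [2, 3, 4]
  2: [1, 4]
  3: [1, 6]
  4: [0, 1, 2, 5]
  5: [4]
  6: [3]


Visit 4, enqueue [0, 1, 2, 5]
Visit 0, enqueue []
Visit 1, enqueue [3]
Visit 2, enqueue []
Visit 5, enqueue []
Visit 3, enqueue [6]
Visit 6, enqueue []

BFS order: [4, 0, 1, 2, 5, 3, 6]


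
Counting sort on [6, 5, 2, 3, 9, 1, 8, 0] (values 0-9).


Input: [6, 5, 2, 3, 9, 1, 8, 0]
Counts: [1, 1, 1, 1, 0, 1, 1, 0, 1, 1]

Sorted: [0, 1, 2, 3, 5, 6, 8, 9]


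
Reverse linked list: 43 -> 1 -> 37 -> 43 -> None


Step 1: curr=43, set curr.next=prev(None) | reversed so far: 43
Step 2: curr=1, set curr.next=prev(43) | reversed so far: 1 -> 43
Step 3: curr=37, set curr.next=prev(1) | reversed so far: 37 -> 1 -> 43
Step 4: curr=43, set curr.next=prev(37) | reversed so far: 43 -> 37 -> 1 -> 43

43 -> 37 -> 1 -> 43 -> None


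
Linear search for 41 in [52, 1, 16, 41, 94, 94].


i=0: 52!=41
i=1: 1!=41
i=2: 16!=41
i=3: 41==41 found!

Found at 3, 4 comps


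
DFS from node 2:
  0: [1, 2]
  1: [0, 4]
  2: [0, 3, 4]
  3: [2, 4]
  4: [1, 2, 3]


Visit 2, push [4, 3, 0]
Visit 0, push [1]
Visit 1, push [4]
Visit 4, push [3]
Visit 3, push []

DFS order: [2, 0, 1, 4, 3]


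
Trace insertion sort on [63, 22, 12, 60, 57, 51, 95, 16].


Initial: [63, 22, 12, 60, 57, 51, 95, 16]
Insert 22: [22, 63, 12, 60, 57, 51, 95, 16]
Insert 12: [12, 22, 63, 60, 57, 51, 95, 16]
Insert 60: [12, 22, 60, 63, 57, 51, 95, 16]
Insert 57: [12, 22, 57, 60, 63, 51, 95, 16]
Insert 51: [12, 22, 51, 57, 60, 63, 95, 16]
Insert 95: [12, 22, 51, 57, 60, 63, 95, 16]
Insert 16: [12, 16, 22, 51, 57, 60, 63, 95]

Sorted: [12, 16, 22, 51, 57, 60, 63, 95]


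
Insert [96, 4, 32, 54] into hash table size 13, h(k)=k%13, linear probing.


Insert 96: h=5 -> slot 5
Insert 4: h=4 -> slot 4
Insert 32: h=6 -> slot 6
Insert 54: h=2 -> slot 2

Table: [None, None, 54, None, 4, 96, 32, None, None, None, None, None, None]


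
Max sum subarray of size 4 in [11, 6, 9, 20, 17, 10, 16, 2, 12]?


[0:4]: 46
[1:5]: 52
[2:6]: 56
[3:7]: 63
[4:8]: 45
[5:9]: 40

Max: 63 at [3:7]


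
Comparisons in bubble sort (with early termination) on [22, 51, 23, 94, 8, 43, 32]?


Algorithm: bubble sort (with early termination)
Input: [22, 51, 23, 94, 8, 43, 32]
Sorted: [8, 22, 23, 32, 43, 51, 94]

20


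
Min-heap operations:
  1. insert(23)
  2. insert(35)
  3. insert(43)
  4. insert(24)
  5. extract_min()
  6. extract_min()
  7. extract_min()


insert(23) -> [23]
insert(35) -> [23, 35]
insert(43) -> [23, 35, 43]
insert(24) -> [23, 24, 43, 35]
extract_min()->23, [24, 35, 43]
extract_min()->24, [35, 43]
extract_min()->35, [43]

Final heap: [43]


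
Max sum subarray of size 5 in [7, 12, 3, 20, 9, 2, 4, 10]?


[0:5]: 51
[1:6]: 46
[2:7]: 38
[3:8]: 45

Max: 51 at [0:5]


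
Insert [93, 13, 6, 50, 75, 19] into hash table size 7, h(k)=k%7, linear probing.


Insert 93: h=2 -> slot 2
Insert 13: h=6 -> slot 6
Insert 6: h=6, 1 probes -> slot 0
Insert 50: h=1 -> slot 1
Insert 75: h=5 -> slot 5
Insert 19: h=5, 5 probes -> slot 3

Table: [6, 50, 93, 19, None, 75, 13]


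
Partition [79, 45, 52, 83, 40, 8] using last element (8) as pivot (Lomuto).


Pivot: 8
Place pivot at 0: [8, 45, 52, 83, 40, 79]

Partitioned: [8, 45, 52, 83, 40, 79]


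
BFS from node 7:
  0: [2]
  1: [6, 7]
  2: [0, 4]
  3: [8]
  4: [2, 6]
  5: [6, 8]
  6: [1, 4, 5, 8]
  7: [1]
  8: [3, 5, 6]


Visit 7, enqueue [1]
Visit 1, enqueue [6]
Visit 6, enqueue [4, 5, 8]
Visit 4, enqueue [2]
Visit 5, enqueue []
Visit 8, enqueue [3]
Visit 2, enqueue [0]
Visit 3, enqueue []
Visit 0, enqueue []

BFS order: [7, 1, 6, 4, 5, 8, 2, 3, 0]


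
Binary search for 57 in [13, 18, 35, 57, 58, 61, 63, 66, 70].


Step 1: lo=0, hi=8, mid=4, val=58
Step 2: lo=0, hi=3, mid=1, val=18
Step 3: lo=2, hi=3, mid=2, val=35
Step 4: lo=3, hi=3, mid=3, val=57

Found at index 3


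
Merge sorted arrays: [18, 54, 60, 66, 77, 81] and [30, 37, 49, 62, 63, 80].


Take 18 from A
Take 30 from B
Take 37 from B
Take 49 from B
Take 54 from A
Take 60 from A
Take 62 from B
Take 63 from B
Take 66 from A
Take 77 from A
Take 80 from B

Merged: [18, 30, 37, 49, 54, 60, 62, 63, 66, 77, 80, 81]


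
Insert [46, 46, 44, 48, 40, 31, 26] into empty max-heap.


Insert 46: [46]
Insert 46: [46, 46]
Insert 44: [46, 46, 44]
Insert 48: [48, 46, 44, 46]
Insert 40: [48, 46, 44, 46, 40]
Insert 31: [48, 46, 44, 46, 40, 31]
Insert 26: [48, 46, 44, 46, 40, 31, 26]

Final heap: [48, 46, 44, 46, 40, 31, 26]


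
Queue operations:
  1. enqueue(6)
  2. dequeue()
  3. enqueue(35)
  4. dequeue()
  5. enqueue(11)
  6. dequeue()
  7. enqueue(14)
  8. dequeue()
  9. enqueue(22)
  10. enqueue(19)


enqueue(6) -> [6]
dequeue()->6, []
enqueue(35) -> [35]
dequeue()->35, []
enqueue(11) -> [11]
dequeue()->11, []
enqueue(14) -> [14]
dequeue()->14, []
enqueue(22) -> [22]
enqueue(19) -> [22, 19]

Final queue: [22, 19]


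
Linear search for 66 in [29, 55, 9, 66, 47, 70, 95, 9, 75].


i=0: 29!=66
i=1: 55!=66
i=2: 9!=66
i=3: 66==66 found!

Found at 3, 4 comps


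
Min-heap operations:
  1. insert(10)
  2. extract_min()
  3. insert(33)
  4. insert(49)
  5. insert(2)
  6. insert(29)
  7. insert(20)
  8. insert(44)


insert(10) -> [10]
extract_min()->10, []
insert(33) -> [33]
insert(49) -> [33, 49]
insert(2) -> [2, 49, 33]
insert(29) -> [2, 29, 33, 49]
insert(20) -> [2, 20, 33, 49, 29]
insert(44) -> [2, 20, 33, 49, 29, 44]

Final heap: [2, 20, 33, 49, 29, 44]


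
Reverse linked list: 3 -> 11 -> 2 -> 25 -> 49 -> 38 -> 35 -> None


Step 1: curr=3, set curr.next=prev(None) | reversed so far: 3
Step 2: curr=11, set curr.next=prev(3) | reversed so far: 11 -> 3
Step 3: curr=2, set curr.next=prev(11) | reversed so far: 2 -> 11 -> 3
Step 4: curr=25, set curr.next=prev(2) | reversed so far: 25 -> 2 -> 11 -> 3
Step 5: curr=49, set curr.next=prev(25) | reversed so far: 49 -> 25 -> 2 -> 11 -> 3
Step 6: curr=38, set curr.next=prev(49) | reversed so far: 38 -> 49 -> 25 -> 2 -> 11 -> 3
Step 7: curr=35, set curr.next=prev(38) | reversed so far: 35 -> 38 -> 49 -> 25 -> 2 -> 11 -> 3

35 -> 38 -> 49 -> 25 -> 2 -> 11 -> 3 -> None


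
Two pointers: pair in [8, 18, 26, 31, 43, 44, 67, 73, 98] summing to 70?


lo=0(8)+hi=8(98)=106
lo=0(8)+hi=7(73)=81
lo=0(8)+hi=6(67)=75
lo=0(8)+hi=5(44)=52
lo=1(18)+hi=5(44)=62
lo=2(26)+hi=5(44)=70

Yes: 26+44=70


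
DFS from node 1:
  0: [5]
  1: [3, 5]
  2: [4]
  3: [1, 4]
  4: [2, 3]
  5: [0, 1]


Visit 1, push [5, 3]
Visit 3, push [4]
Visit 4, push [2]
Visit 2, push []
Visit 5, push [0]
Visit 0, push []

DFS order: [1, 3, 4, 2, 5, 0]


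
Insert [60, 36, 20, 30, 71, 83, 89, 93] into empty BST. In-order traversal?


Insert 60: root
Insert 36: L from 60
Insert 20: L from 60 -> L from 36
Insert 30: L from 60 -> L from 36 -> R from 20
Insert 71: R from 60
Insert 83: R from 60 -> R from 71
Insert 89: R from 60 -> R from 71 -> R from 83
Insert 93: R from 60 -> R from 71 -> R from 83 -> R from 89

In-order: [20, 30, 36, 60, 71, 83, 89, 93]


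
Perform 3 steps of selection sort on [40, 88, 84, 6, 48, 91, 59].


Initial: [40, 88, 84, 6, 48, 91, 59]
Step 1: min=6 at 3
  Swap: [6, 88, 84, 40, 48, 91, 59]
Step 2: min=40 at 3
  Swap: [6, 40, 84, 88, 48, 91, 59]
Step 3: min=48 at 4
  Swap: [6, 40, 48, 88, 84, 91, 59]

After 3 steps: [6, 40, 48, 88, 84, 91, 59]


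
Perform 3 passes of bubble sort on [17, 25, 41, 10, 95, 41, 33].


Initial: [17, 25, 41, 10, 95, 41, 33]
Pass 1: [17, 25, 10, 41, 41, 33, 95] (3 swaps)
Pass 2: [17, 10, 25, 41, 33, 41, 95] (2 swaps)
Pass 3: [10, 17, 25, 33, 41, 41, 95] (2 swaps)

After 3 passes: [10, 17, 25, 33, 41, 41, 95]


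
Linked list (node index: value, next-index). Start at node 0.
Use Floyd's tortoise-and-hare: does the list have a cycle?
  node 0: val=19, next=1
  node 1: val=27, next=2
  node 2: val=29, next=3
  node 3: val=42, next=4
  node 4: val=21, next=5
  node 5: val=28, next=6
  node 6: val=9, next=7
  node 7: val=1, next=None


Floyd's tortoise (slow, +1) and hare (fast, +2):
  init: slow=0, fast=0
  step 1: slow=1, fast=2
  step 2: slow=2, fast=4
  step 3: slow=3, fast=6
  step 4: fast 6->7->None, no cycle

Cycle: no


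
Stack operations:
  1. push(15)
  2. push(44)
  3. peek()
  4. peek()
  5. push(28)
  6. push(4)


push(15) -> [15]
push(44) -> [15, 44]
peek()->44
peek()->44
push(28) -> [15, 44, 28]
push(4) -> [15, 44, 28, 4]

Final stack: [15, 44, 28, 4]


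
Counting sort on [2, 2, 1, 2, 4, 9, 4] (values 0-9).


Input: [2, 2, 1, 2, 4, 9, 4]
Counts: [0, 1, 3, 0, 2, 0, 0, 0, 0, 1]

Sorted: [1, 2, 2, 2, 4, 4, 9]


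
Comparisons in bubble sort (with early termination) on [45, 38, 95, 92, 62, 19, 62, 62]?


Algorithm: bubble sort (with early termination)
Input: [45, 38, 95, 92, 62, 19, 62, 62]
Sorted: [19, 38, 45, 62, 62, 62, 92, 95]

27


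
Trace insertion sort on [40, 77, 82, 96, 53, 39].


Initial: [40, 77, 82, 96, 53, 39]
Insert 77: [40, 77, 82, 96, 53, 39]
Insert 82: [40, 77, 82, 96, 53, 39]
Insert 96: [40, 77, 82, 96, 53, 39]
Insert 53: [40, 53, 77, 82, 96, 39]
Insert 39: [39, 40, 53, 77, 82, 96]

Sorted: [39, 40, 53, 77, 82, 96]


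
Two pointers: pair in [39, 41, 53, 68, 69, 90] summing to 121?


lo=0(39)+hi=5(90)=129
lo=0(39)+hi=4(69)=108
lo=1(41)+hi=4(69)=110
lo=2(53)+hi=4(69)=122
lo=2(53)+hi=3(68)=121

Yes: 53+68=121


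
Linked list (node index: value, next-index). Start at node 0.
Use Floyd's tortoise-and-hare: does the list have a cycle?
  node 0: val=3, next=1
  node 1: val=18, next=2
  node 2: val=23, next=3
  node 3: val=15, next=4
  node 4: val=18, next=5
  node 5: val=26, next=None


Floyd's tortoise (slow, +1) and hare (fast, +2):
  init: slow=0, fast=0
  step 1: slow=1, fast=2
  step 2: slow=2, fast=4
  step 3: fast 4->5->None, no cycle

Cycle: no


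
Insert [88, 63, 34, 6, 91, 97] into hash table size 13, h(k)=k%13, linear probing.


Insert 88: h=10 -> slot 10
Insert 63: h=11 -> slot 11
Insert 34: h=8 -> slot 8
Insert 6: h=6 -> slot 6
Insert 91: h=0 -> slot 0
Insert 97: h=6, 1 probes -> slot 7

Table: [91, None, None, None, None, None, 6, 97, 34, None, 88, 63, None]


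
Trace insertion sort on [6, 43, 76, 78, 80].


Initial: [6, 43, 76, 78, 80]
Insert 43: [6, 43, 76, 78, 80]
Insert 76: [6, 43, 76, 78, 80]
Insert 78: [6, 43, 76, 78, 80]
Insert 80: [6, 43, 76, 78, 80]

Sorted: [6, 43, 76, 78, 80]


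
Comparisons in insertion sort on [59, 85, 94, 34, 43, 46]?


Algorithm: insertion sort
Input: [59, 85, 94, 34, 43, 46]
Sorted: [34, 43, 46, 59, 85, 94]

13


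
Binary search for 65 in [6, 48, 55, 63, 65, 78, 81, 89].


Step 1: lo=0, hi=7, mid=3, val=63
Step 2: lo=4, hi=7, mid=5, val=78
Step 3: lo=4, hi=4, mid=4, val=65

Found at index 4


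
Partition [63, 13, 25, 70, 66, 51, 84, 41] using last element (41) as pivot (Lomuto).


Pivot: 41
  13 <= 41: swap -> [13, 63, 25, 70, 66, 51, 84, 41]
  25 <= 41: swap -> [13, 25, 63, 70, 66, 51, 84, 41]
Place pivot at 2: [13, 25, 41, 70, 66, 51, 84, 63]

Partitioned: [13, 25, 41, 70, 66, 51, 84, 63]
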